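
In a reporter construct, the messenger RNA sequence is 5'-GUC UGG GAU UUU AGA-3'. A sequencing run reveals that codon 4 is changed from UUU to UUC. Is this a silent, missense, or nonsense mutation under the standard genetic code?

silent

Position 12 falls in codon 4: UUU → Phe.
After the substitution the codon is UUC → Phe.
Both encode Phe, so the change is synonymous.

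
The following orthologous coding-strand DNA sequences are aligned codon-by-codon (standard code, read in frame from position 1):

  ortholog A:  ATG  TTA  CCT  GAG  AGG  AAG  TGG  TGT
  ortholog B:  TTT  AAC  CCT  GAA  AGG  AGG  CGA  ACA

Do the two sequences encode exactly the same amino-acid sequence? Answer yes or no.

Codon 1: ATG Met / TTT Phe — nonsynonymous.
Codon 2: TTA Leu / AAC Asn — nonsynonymous.
Codon 3: CCT Pro / CCT Pro — identical.
Codon 4: GAG Glu / GAA Glu — synonymous.
Codon 5: AGG Arg / AGG Arg — identical.
Codon 6: AAG Lys / AGG Arg — nonsynonymous.
Codon 7: TGG Trp / CGA Arg — nonsynonymous.
Codon 8: TGT Cys / ACA Thr — nonsynonymous.
Nonsynonymous differences: 5 → different protein.

no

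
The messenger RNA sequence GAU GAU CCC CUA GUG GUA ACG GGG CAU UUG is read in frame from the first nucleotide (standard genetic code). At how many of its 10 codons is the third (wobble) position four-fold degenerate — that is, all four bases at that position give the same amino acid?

Codon 1 GAU (Asp): third position 2-fold.
Codon 2 GAU (Asp): third position 2-fold.
Codon 3 CCC (Pro): third position 4-fold.
Codon 4 CUA (Leu): third position 4-fold.
Codon 5 GUG (Val): third position 4-fold.
Codon 6 GUA (Val): third position 4-fold.
Codon 7 ACG (Thr): third position 4-fold.
Codon 8 GGG (Gly): third position 4-fold.
Codon 9 CAU (His): third position 2-fold.
Codon 10 UUG (Leu): third position 2-fold.
Four-fold degenerate third positions: 6.

6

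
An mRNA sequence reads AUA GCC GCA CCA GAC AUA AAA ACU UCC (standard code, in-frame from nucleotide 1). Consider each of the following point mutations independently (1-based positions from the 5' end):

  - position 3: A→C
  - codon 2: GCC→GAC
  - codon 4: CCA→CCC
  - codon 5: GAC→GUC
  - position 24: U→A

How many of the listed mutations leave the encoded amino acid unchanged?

Codon 1: AUA (Ile) → AUC (Ile) — synonymous.
Codon 2: GCC (Ala) → GAC (Asp) — missense.
Codon 4: CCA (Pro) → CCC (Pro) — synonymous.
Codon 5: GAC (Asp) → GUC (Val) — missense.
Codon 8: ACU (Thr) → ACA (Thr) — synonymous.
Synonymous: 3 of 5.

3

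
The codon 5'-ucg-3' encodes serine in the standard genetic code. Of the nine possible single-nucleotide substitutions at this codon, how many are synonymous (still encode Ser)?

3

Position 1: none → 0 synonymous.
Position 2: none → 0 synonymous.
Position 3: UCU, UCC, UCA → 3 synonymous.
Total: 0 + 0 + 3 = 3.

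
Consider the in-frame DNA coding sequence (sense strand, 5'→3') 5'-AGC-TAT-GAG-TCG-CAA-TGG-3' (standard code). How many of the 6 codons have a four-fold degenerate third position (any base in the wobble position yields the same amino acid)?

Codon 1 AGC (Ser): third position 2-fold.
Codon 2 TAT (Tyr): third position 2-fold.
Codon 3 GAG (Glu): third position 2-fold.
Codon 4 TCG (Ser): third position 4-fold.
Codon 5 CAA (Gln): third position 2-fold.
Codon 6 TGG (Trp): third position 1-fold.
Four-fold degenerate third positions: 1.

1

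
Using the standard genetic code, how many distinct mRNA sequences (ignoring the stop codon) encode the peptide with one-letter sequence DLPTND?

768

Asp: 2 codons.
Leu: 6 codons.
Pro: 4 codons.
Thr: 4 codons.
Asn: 2 codons.
Asp: 2 codons.
2 × 6 × 4 × 4 × 2 × 2 = 768.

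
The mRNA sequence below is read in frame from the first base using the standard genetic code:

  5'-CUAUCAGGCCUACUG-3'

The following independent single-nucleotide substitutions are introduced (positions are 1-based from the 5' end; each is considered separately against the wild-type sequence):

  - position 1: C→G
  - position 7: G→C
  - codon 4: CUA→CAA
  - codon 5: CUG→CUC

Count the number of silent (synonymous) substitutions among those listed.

1

Codon 1: CUA (Leu) → GUA (Val) — missense.
Codon 3: GGC (Gly) → CGC (Arg) — missense.
Codon 4: CUA (Leu) → CAA (Gln) — missense.
Codon 5: CUG (Leu) → CUC (Leu) — synonymous.
Synonymous: 1 of 4.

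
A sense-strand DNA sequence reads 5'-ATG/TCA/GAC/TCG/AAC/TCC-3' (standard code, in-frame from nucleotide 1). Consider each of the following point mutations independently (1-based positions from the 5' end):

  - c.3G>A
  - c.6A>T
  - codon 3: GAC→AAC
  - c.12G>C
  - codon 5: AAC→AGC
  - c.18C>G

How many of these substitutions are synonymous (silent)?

3

Codon 1: ATG (Met) → ATA (Ile) — missense.
Codon 2: TCA (Ser) → TCT (Ser) — synonymous.
Codon 3: GAC (Asp) → AAC (Asn) — missense.
Codon 4: TCG (Ser) → TCC (Ser) — synonymous.
Codon 5: AAC (Asn) → AGC (Ser) — missense.
Codon 6: TCC (Ser) → TCG (Ser) — synonymous.
Synonymous: 3 of 6.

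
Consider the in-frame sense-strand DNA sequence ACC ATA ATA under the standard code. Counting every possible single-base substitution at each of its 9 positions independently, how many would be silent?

Codon 1 (ACC, Thr): 3 synonymous substitutions.
Codon 2 (ATA, Ile): 2 synonymous substitutions.
Codon 3 (ATA, Ile): 2 synonymous substitutions.
Total: 3 + 2 + 2 = 7.

7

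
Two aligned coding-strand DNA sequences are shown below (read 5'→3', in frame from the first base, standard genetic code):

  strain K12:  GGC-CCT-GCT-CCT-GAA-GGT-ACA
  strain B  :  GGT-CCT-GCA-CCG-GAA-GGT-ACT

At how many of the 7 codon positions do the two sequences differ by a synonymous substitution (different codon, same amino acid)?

Codon 1: GGC Gly / GGT Gly — synonymous.
Codon 2: CCT Pro / CCT Pro — identical.
Codon 3: GCT Ala / GCA Ala — synonymous.
Codon 4: CCT Pro / CCG Pro — synonymous.
Codon 5: GAA Glu / GAA Glu — identical.
Codon 6: GGT Gly / GGT Gly — identical.
Codon 7: ACA Thr / ACT Thr — synonymous.
Synonymous differences: 4.

4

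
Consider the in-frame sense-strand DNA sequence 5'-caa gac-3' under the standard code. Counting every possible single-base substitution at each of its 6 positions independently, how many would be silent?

2

Codon 1 (CAA, Gln): 1 synonymous substitution.
Codon 2 (GAC, Asp): 1 synonymous substitution.
Total: 1 + 1 = 2.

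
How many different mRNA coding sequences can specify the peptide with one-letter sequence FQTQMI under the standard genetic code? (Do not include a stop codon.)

96

Phe: 2 codons.
Gln: 2 codons.
Thr: 4 codons.
Gln: 2 codons.
Met: 1 codon.
Ile: 3 codons.
2 × 2 × 4 × 2 × 1 × 3 = 96.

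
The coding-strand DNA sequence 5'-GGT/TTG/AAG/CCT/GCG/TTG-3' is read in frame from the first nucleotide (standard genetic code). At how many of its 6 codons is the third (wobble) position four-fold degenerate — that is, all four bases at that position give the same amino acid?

Codon 1 GGT (Gly): third position 4-fold.
Codon 2 TTG (Leu): third position 2-fold.
Codon 3 AAG (Lys): third position 2-fold.
Codon 4 CCT (Pro): third position 4-fold.
Codon 5 GCG (Ala): third position 4-fold.
Codon 6 TTG (Leu): third position 2-fold.
Four-fold degenerate third positions: 3.

3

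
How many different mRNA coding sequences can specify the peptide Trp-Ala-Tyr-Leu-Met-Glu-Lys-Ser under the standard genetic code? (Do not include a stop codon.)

1152

Trp: 1 codon.
Ala: 4 codons.
Tyr: 2 codons.
Leu: 6 codons.
Met: 1 codon.
Glu: 2 codons.
Lys: 2 codons.
Ser: 6 codons.
1 × 4 × 2 × 6 × 1 × 2 × 2 × 6 = 1152.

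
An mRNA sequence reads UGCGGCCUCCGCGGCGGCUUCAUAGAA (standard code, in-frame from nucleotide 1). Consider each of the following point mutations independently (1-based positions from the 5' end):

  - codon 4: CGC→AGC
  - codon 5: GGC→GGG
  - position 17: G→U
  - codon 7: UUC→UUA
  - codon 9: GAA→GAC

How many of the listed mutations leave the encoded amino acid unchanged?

1

Codon 4: CGC (Arg) → AGC (Ser) — missense.
Codon 5: GGC (Gly) → GGG (Gly) — synonymous.
Codon 6: GGC (Gly) → GUC (Val) — missense.
Codon 7: UUC (Phe) → UUA (Leu) — missense.
Codon 9: GAA (Glu) → GAC (Asp) — missense.
Synonymous: 1 of 5.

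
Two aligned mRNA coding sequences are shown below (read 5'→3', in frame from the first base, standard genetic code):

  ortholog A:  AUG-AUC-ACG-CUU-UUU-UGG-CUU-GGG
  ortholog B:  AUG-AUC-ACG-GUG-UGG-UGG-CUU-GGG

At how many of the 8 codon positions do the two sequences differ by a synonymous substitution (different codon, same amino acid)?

Codon 1: AUG Met / AUG Met — identical.
Codon 2: AUC Ile / AUC Ile — identical.
Codon 3: ACG Thr / ACG Thr — identical.
Codon 4: CUU Leu / GUG Val — nonsynonymous.
Codon 5: UUU Phe / UGG Trp — nonsynonymous.
Codon 6: UGG Trp / UGG Trp — identical.
Codon 7: CUU Leu / CUU Leu — identical.
Codon 8: GGG Gly / GGG Gly — identical.
Synonymous differences: 0.

0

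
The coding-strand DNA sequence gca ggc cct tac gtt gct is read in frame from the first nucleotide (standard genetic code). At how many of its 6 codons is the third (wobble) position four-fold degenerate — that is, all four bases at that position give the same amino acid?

Codon 1 GCA (Ala): third position 4-fold.
Codon 2 GGC (Gly): third position 4-fold.
Codon 3 CCT (Pro): third position 4-fold.
Codon 4 TAC (Tyr): third position 2-fold.
Codon 5 GTT (Val): third position 4-fold.
Codon 6 GCT (Ala): third position 4-fold.
Four-fold degenerate third positions: 5.

5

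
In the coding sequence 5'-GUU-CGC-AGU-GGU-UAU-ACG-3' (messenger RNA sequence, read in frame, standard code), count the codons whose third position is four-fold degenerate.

Codon 1 GUU (Val): third position 4-fold.
Codon 2 CGC (Arg): third position 4-fold.
Codon 3 AGU (Ser): third position 2-fold.
Codon 4 GGU (Gly): third position 4-fold.
Codon 5 UAU (Tyr): third position 2-fold.
Codon 6 ACG (Thr): third position 4-fold.
Four-fold degenerate third positions: 4.

4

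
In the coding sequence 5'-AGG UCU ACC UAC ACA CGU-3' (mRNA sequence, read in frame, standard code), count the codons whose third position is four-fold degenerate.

4

Codon 1 AGG (Arg): third position 2-fold.
Codon 2 UCU (Ser): third position 4-fold.
Codon 3 ACC (Thr): third position 4-fold.
Codon 4 UAC (Tyr): third position 2-fold.
Codon 5 ACA (Thr): third position 4-fold.
Codon 6 CGU (Arg): third position 4-fold.
Four-fold degenerate third positions: 4.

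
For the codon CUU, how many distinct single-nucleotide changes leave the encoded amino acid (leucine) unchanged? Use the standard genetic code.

3

Position 1: none → 0 synonymous.
Position 2: none → 0 synonymous.
Position 3: CUC, CUA, CUG → 3 synonymous.
Total: 0 + 0 + 3 = 3.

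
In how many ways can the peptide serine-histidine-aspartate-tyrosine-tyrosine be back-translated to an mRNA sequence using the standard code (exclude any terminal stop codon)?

96

Ser: 6 codons.
His: 2 codons.
Asp: 2 codons.
Tyr: 2 codons.
Tyr: 2 codons.
6 × 2 × 2 × 2 × 2 = 96.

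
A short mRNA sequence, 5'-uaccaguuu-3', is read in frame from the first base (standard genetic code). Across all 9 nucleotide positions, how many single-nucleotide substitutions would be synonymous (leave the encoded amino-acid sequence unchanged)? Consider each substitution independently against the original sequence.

3

Codon 1 (UAC, Tyr): 1 synonymous substitution.
Codon 2 (CAG, Gln): 1 synonymous substitution.
Codon 3 (UUU, Phe): 1 synonymous substitution.
Total: 1 + 1 + 1 = 3.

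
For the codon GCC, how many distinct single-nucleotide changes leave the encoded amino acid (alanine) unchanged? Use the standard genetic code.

3

Position 1: none → 0 synonymous.
Position 2: none → 0 synonymous.
Position 3: GCT, GCA, GCG → 3 synonymous.
Total: 0 + 0 + 3 = 3.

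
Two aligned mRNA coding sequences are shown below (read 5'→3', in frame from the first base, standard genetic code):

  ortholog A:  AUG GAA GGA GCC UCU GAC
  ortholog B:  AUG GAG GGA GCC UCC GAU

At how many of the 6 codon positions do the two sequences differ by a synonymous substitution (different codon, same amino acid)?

Codon 1: AUG Met / AUG Met — identical.
Codon 2: GAA Glu / GAG Glu — synonymous.
Codon 3: GGA Gly / GGA Gly — identical.
Codon 4: GCC Ala / GCC Ala — identical.
Codon 5: UCU Ser / UCC Ser — synonymous.
Codon 6: GAC Asp / GAU Asp — synonymous.
Synonymous differences: 3.

3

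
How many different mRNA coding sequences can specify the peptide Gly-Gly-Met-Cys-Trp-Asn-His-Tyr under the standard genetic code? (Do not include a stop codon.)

Gly: 4 codons.
Gly: 4 codons.
Met: 1 codon.
Cys: 2 codons.
Trp: 1 codon.
Asn: 2 codons.
His: 2 codons.
Tyr: 2 codons.
4 × 4 × 1 × 2 × 1 × 2 × 2 × 2 = 256.

256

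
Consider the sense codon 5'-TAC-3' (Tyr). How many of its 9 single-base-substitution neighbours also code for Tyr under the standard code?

1

Position 1: none → 0 synonymous.
Position 2: none → 0 synonymous.
Position 3: TAT → 1 synonymous.
Total: 0 + 0 + 1 = 1.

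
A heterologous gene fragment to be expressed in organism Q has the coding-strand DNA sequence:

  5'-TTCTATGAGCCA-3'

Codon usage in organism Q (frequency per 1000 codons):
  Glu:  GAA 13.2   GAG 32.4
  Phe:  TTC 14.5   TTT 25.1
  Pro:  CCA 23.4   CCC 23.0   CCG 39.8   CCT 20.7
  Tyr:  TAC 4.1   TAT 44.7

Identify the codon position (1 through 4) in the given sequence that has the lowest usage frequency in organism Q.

1

Codon 1 TTC (Phe): 14.5 per 1000.
Codon 2 TAT (Tyr): 44.7 per 1000.
Codon 3 GAG (Glu): 32.4 per 1000.
Codon 4 CCA (Pro): 23.4 per 1000.
Lowest frequency is 14.5 at codon 1.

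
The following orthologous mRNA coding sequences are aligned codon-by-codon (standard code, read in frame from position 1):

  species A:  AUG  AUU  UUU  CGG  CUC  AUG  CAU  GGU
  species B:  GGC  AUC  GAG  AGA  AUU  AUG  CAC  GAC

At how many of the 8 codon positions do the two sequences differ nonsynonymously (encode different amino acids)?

Codon 1: AUG Met / GGC Gly — nonsynonymous.
Codon 2: AUU Ile / AUC Ile — synonymous.
Codon 3: UUU Phe / GAG Glu — nonsynonymous.
Codon 4: CGG Arg / AGA Arg — synonymous.
Codon 5: CUC Leu / AUU Ile — nonsynonymous.
Codon 6: AUG Met / AUG Met — identical.
Codon 7: CAU His / CAC His — synonymous.
Codon 8: GGU Gly / GAC Asp — nonsynonymous.
Nonsynonymous differences: 4.

4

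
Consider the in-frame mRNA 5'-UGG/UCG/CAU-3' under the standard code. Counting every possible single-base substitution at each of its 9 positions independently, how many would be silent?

Codon 1 (UGG, Trp): 0 synonymous substitutions.
Codon 2 (UCG, Ser): 3 synonymous substitutions.
Codon 3 (CAU, His): 1 synonymous substitution.
Total: 0 + 3 + 1 = 4.

4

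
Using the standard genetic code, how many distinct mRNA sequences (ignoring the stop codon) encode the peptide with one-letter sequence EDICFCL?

Glu: 2 codons.
Asp: 2 codons.
Ile: 3 codons.
Cys: 2 codons.
Phe: 2 codons.
Cys: 2 codons.
Leu: 6 codons.
2 × 2 × 3 × 2 × 2 × 2 × 6 = 576.

576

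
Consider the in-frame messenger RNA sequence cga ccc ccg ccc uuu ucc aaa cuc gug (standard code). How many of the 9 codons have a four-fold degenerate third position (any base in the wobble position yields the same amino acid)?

Codon 1 CGA (Arg): third position 4-fold.
Codon 2 CCC (Pro): third position 4-fold.
Codon 3 CCG (Pro): third position 4-fold.
Codon 4 CCC (Pro): third position 4-fold.
Codon 5 UUU (Phe): third position 2-fold.
Codon 6 UCC (Ser): third position 4-fold.
Codon 7 AAA (Lys): third position 2-fold.
Codon 8 CUC (Leu): third position 4-fold.
Codon 9 GUG (Val): third position 4-fold.
Four-fold degenerate third positions: 7.

7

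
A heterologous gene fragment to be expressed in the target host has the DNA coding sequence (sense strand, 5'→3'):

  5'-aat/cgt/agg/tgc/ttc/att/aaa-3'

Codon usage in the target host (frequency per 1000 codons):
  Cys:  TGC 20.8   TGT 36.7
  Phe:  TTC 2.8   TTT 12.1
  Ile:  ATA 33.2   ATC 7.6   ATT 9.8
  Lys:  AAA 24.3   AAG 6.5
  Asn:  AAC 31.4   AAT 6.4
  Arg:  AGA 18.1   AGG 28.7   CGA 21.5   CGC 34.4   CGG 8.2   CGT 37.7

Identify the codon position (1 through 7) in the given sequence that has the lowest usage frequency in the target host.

5

Codon 1 AAT (Asn): 6.4 per 1000.
Codon 2 CGT (Arg): 37.7 per 1000.
Codon 3 AGG (Arg): 28.7 per 1000.
Codon 4 TGC (Cys): 20.8 per 1000.
Codon 5 TTC (Phe): 2.8 per 1000.
Codon 6 ATT (Ile): 9.8 per 1000.
Codon 7 AAA (Lys): 24.3 per 1000.
Lowest frequency is 2.8 at codon 5.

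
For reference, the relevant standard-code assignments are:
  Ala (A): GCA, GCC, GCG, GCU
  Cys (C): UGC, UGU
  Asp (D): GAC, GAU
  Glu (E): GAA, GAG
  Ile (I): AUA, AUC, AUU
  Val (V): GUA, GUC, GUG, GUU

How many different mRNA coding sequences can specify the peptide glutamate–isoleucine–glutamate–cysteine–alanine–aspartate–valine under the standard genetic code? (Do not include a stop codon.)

Glu: 2 codons.
Ile: 3 codons.
Glu: 2 codons.
Cys: 2 codons.
Ala: 4 codons.
Asp: 2 codons.
Val: 4 codons.
2 × 3 × 2 × 2 × 4 × 2 × 4 = 768.

768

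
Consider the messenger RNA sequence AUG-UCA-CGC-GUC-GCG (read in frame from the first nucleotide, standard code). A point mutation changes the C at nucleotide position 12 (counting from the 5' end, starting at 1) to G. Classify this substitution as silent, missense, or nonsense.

silent

Position 12 falls in codon 4: GUC → Val.
After the substitution the codon is GUG → Val.
Both encode Val, so the change is synonymous.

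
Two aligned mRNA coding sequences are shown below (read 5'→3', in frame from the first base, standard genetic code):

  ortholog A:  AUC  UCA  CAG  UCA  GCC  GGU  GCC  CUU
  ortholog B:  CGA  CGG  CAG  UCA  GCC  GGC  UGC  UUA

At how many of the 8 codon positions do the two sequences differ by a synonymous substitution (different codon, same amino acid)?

2

Codon 1: AUC Ile / CGA Arg — nonsynonymous.
Codon 2: UCA Ser / CGG Arg — nonsynonymous.
Codon 3: CAG Gln / CAG Gln — identical.
Codon 4: UCA Ser / UCA Ser — identical.
Codon 5: GCC Ala / GCC Ala — identical.
Codon 6: GGU Gly / GGC Gly — synonymous.
Codon 7: GCC Ala / UGC Cys — nonsynonymous.
Codon 8: CUU Leu / UUA Leu — synonymous.
Synonymous differences: 2.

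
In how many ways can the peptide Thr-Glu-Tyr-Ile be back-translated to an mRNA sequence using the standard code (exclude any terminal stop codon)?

Thr: 4 codons.
Glu: 2 codons.
Tyr: 2 codons.
Ile: 3 codons.
4 × 2 × 2 × 3 = 48.

48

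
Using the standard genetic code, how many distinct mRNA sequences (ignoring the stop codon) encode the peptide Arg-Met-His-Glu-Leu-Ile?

Arg: 6 codons.
Met: 1 codon.
His: 2 codons.
Glu: 2 codons.
Leu: 6 codons.
Ile: 3 codons.
6 × 1 × 2 × 2 × 6 × 3 = 432.

432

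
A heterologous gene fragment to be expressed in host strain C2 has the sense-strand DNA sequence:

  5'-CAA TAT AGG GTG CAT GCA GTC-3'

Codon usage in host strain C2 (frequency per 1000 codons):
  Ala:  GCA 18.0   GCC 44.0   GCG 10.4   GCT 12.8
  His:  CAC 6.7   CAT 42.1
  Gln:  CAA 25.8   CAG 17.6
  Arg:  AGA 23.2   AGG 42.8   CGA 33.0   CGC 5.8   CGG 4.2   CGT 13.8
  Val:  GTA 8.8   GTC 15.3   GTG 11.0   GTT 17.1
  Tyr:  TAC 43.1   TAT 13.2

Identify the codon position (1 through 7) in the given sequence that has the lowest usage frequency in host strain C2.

Codon 1 CAA (Gln): 25.8 per 1000.
Codon 2 TAT (Tyr): 13.2 per 1000.
Codon 3 AGG (Arg): 42.8 per 1000.
Codon 4 GTG (Val): 11.0 per 1000.
Codon 5 CAT (His): 42.1 per 1000.
Codon 6 GCA (Ala): 18.0 per 1000.
Codon 7 GTC (Val): 15.3 per 1000.
Lowest frequency is 11.0 at codon 4.

4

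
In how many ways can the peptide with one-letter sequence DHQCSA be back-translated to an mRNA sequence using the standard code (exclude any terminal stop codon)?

Asp: 2 codons.
His: 2 codons.
Gln: 2 codons.
Cys: 2 codons.
Ser: 6 codons.
Ala: 4 codons.
2 × 2 × 2 × 2 × 6 × 4 = 384.

384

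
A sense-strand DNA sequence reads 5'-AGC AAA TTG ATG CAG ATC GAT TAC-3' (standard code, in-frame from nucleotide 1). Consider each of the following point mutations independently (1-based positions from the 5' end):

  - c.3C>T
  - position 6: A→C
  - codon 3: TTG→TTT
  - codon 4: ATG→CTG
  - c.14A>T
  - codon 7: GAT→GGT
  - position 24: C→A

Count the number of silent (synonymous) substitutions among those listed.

Codon 1: AGC (Ser) → AGT (Ser) — synonymous.
Codon 2: AAA (Lys) → AAC (Asn) — missense.
Codon 3: TTG (Leu) → TTT (Phe) — missense.
Codon 4: ATG (Met) → CTG (Leu) — missense.
Codon 5: CAG (Gln) → CTG (Leu) — missense.
Codon 7: GAT (Asp) → GGT (Gly) — missense.
Codon 8: TAC (Tyr) → TAA (Stop) — nonsense.
Synonymous: 1 of 7.

1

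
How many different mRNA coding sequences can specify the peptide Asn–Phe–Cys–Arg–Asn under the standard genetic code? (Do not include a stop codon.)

96

Asn: 2 codons.
Phe: 2 codons.
Cys: 2 codons.
Arg: 6 codons.
Asn: 2 codons.
2 × 2 × 2 × 6 × 2 = 96.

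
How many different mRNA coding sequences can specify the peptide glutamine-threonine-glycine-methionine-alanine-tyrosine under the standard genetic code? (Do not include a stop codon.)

256

Gln: 2 codons.
Thr: 4 codons.
Gly: 4 codons.
Met: 1 codon.
Ala: 4 codons.
Tyr: 2 codons.
2 × 4 × 4 × 1 × 4 × 2 = 256.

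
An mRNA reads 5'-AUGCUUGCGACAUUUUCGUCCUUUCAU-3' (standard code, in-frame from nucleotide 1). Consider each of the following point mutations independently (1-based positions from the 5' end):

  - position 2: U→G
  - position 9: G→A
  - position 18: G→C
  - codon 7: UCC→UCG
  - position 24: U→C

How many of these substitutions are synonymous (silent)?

4

Codon 1: AUG (Met) → AGG (Arg) — missense.
Codon 3: GCG (Ala) → GCA (Ala) — synonymous.
Codon 6: UCG (Ser) → UCC (Ser) — synonymous.
Codon 7: UCC (Ser) → UCG (Ser) — synonymous.
Codon 8: UUU (Phe) → UUC (Phe) — synonymous.
Synonymous: 4 of 5.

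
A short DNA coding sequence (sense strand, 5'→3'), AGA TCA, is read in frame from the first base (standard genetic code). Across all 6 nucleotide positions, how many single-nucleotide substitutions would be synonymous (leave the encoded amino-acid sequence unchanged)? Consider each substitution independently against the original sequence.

Codon 1 (AGA, Arg): 2 synonymous substitutions.
Codon 2 (TCA, Ser): 3 synonymous substitutions.
Total: 2 + 3 = 5.

5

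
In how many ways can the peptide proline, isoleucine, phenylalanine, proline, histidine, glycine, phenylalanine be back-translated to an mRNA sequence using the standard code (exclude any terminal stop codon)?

Pro: 4 codons.
Ile: 3 codons.
Phe: 2 codons.
Pro: 4 codons.
His: 2 codons.
Gly: 4 codons.
Phe: 2 codons.
4 × 3 × 2 × 4 × 2 × 4 × 2 = 1536.

1536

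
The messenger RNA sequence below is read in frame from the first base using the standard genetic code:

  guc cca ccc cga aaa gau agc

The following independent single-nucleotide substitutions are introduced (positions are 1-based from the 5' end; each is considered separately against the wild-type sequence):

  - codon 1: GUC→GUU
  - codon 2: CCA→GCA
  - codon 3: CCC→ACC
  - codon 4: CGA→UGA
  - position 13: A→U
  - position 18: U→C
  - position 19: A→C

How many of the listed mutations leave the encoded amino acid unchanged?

2

Codon 1: GUC (Val) → GUU (Val) — synonymous.
Codon 2: CCA (Pro) → GCA (Ala) — missense.
Codon 3: CCC (Pro) → ACC (Thr) — missense.
Codon 4: CGA (Arg) → UGA (Stop) — nonsense.
Codon 5: AAA (Lys) → UAA (Stop) — nonsense.
Codon 6: GAU (Asp) → GAC (Asp) — synonymous.
Codon 7: AGC (Ser) → CGC (Arg) — missense.
Synonymous: 2 of 7.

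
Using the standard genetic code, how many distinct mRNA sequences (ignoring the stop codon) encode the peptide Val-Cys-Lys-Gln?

Val: 4 codons.
Cys: 2 codons.
Lys: 2 codons.
Gln: 2 codons.
4 × 2 × 2 × 2 = 32.

32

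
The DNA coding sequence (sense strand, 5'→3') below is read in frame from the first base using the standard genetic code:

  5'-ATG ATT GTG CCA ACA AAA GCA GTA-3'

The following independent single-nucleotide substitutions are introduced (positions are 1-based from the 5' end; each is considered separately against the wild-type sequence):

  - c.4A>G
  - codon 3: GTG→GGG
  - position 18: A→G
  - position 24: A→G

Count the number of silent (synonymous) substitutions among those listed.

Codon 2: ATT (Ile) → GTT (Val) — missense.
Codon 3: GTG (Val) → GGG (Gly) — missense.
Codon 6: AAA (Lys) → AAG (Lys) — synonymous.
Codon 8: GTA (Val) → GTG (Val) — synonymous.
Synonymous: 2 of 4.

2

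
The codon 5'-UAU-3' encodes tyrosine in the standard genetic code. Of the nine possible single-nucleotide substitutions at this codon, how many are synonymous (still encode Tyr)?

Position 1: none → 0 synonymous.
Position 2: none → 0 synonymous.
Position 3: UAC → 1 synonymous.
Total: 0 + 0 + 1 = 1.

1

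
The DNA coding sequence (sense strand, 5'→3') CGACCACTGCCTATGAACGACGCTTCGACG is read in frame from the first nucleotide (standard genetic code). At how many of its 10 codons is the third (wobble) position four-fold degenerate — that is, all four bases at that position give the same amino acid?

Codon 1 CGA (Arg): third position 4-fold.
Codon 2 CCA (Pro): third position 4-fold.
Codon 3 CTG (Leu): third position 4-fold.
Codon 4 CCT (Pro): third position 4-fold.
Codon 5 ATG (Met): third position 1-fold.
Codon 6 AAC (Asn): third position 2-fold.
Codon 7 GAC (Asp): third position 2-fold.
Codon 8 GCT (Ala): third position 4-fold.
Codon 9 TCG (Ser): third position 4-fold.
Codon 10 ACG (Thr): third position 4-fold.
Four-fold degenerate third positions: 7.

7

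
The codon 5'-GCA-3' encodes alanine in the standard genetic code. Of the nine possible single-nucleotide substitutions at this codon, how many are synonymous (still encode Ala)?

Position 1: none → 0 synonymous.
Position 2: none → 0 synonymous.
Position 3: GCT, GCC, GCG → 3 synonymous.
Total: 0 + 0 + 3 = 3.

3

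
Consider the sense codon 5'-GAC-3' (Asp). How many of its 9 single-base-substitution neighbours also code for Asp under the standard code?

Position 1: none → 0 synonymous.
Position 2: none → 0 synonymous.
Position 3: GAU → 1 synonymous.
Total: 0 + 0 + 1 = 1.

1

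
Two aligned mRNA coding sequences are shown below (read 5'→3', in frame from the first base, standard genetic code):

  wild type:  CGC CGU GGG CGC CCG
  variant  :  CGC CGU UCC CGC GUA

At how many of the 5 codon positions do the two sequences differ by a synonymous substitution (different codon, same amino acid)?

0

Codon 1: CGC Arg / CGC Arg — identical.
Codon 2: CGU Arg / CGU Arg — identical.
Codon 3: GGG Gly / UCC Ser — nonsynonymous.
Codon 4: CGC Arg / CGC Arg — identical.
Codon 5: CCG Pro / GUA Val — nonsynonymous.
Synonymous differences: 0.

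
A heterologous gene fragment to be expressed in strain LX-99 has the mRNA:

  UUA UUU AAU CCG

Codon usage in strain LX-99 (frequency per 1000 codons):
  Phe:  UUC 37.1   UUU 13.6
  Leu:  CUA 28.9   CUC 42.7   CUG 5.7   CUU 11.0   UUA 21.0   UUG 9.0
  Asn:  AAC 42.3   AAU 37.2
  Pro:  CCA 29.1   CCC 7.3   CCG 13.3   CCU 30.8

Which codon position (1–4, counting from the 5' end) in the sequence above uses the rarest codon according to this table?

Codon 1 UUA (Leu): 21.0 per 1000.
Codon 2 UUU (Phe): 13.6 per 1000.
Codon 3 AAU (Asn): 37.2 per 1000.
Codon 4 CCG (Pro): 13.3 per 1000.
Lowest frequency is 13.3 at codon 4.

4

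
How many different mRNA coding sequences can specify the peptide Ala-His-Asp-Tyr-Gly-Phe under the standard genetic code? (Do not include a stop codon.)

256

Ala: 4 codons.
His: 2 codons.
Asp: 2 codons.
Tyr: 2 codons.
Gly: 4 codons.
Phe: 2 codons.
4 × 2 × 2 × 2 × 4 × 2 = 256.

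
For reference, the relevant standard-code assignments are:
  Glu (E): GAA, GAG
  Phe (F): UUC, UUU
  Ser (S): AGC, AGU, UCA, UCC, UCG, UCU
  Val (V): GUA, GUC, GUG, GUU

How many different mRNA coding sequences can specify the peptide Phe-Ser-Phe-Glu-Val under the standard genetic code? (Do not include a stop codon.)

192

Phe: 2 codons.
Ser: 6 codons.
Phe: 2 codons.
Glu: 2 codons.
Val: 4 codons.
2 × 6 × 2 × 2 × 4 = 192.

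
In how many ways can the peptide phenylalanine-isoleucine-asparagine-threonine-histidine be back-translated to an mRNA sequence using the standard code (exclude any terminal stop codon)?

Phe: 2 codons.
Ile: 3 codons.
Asn: 2 codons.
Thr: 4 codons.
His: 2 codons.
2 × 3 × 2 × 4 × 2 = 96.

96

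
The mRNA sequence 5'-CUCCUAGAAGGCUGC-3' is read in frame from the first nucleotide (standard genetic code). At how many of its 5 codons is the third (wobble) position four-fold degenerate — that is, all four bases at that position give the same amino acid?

3

Codon 1 CUC (Leu): third position 4-fold.
Codon 2 CUA (Leu): third position 4-fold.
Codon 3 GAA (Glu): third position 2-fold.
Codon 4 GGC (Gly): third position 4-fold.
Codon 5 UGC (Cys): third position 2-fold.
Four-fold degenerate third positions: 3.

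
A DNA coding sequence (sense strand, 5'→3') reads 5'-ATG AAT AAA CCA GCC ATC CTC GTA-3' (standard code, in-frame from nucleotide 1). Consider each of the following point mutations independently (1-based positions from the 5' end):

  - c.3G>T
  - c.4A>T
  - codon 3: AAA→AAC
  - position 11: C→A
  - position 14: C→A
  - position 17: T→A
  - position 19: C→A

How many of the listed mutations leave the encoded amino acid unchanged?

Codon 1: ATG (Met) → ATT (Ile) — missense.
Codon 2: AAT (Asn) → TAT (Tyr) — missense.
Codon 3: AAA (Lys) → AAC (Asn) — missense.
Codon 4: CCA (Pro) → CAA (Gln) — missense.
Codon 5: GCC (Ala) → GAC (Asp) — missense.
Codon 6: ATC (Ile) → AAC (Asn) — missense.
Codon 7: CTC (Leu) → ATC (Ile) — missense.
Synonymous: 0 of 7.

0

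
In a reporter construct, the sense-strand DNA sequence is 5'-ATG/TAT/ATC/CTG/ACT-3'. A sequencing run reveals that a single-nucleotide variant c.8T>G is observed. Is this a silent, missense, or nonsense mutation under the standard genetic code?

missense

Position 8 falls in codon 3: ATC → Ile.
After the substitution the codon is AGC → Ser.
Ile ≠ Ser, so this is a missense mutation.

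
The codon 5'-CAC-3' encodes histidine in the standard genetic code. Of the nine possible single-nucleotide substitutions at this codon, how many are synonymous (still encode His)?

1

Position 1: none → 0 synonymous.
Position 2: none → 0 synonymous.
Position 3: CAU → 1 synonymous.
Total: 0 + 0 + 1 = 1.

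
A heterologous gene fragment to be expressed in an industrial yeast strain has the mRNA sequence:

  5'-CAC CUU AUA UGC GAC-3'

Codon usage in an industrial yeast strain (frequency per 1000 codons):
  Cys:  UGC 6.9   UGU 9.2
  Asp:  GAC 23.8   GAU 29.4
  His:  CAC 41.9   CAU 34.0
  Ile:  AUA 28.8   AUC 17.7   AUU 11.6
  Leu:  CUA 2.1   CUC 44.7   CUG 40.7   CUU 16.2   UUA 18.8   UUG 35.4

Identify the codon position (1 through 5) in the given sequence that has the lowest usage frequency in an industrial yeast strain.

4

Codon 1 CAC (His): 41.9 per 1000.
Codon 2 CUU (Leu): 16.2 per 1000.
Codon 3 AUA (Ile): 28.8 per 1000.
Codon 4 UGC (Cys): 6.9 per 1000.
Codon 5 GAC (Asp): 23.8 per 1000.
Lowest frequency is 6.9 at codon 4.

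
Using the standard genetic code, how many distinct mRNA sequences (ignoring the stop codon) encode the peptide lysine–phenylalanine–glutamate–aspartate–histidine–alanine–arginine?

Lys: 2 codons.
Phe: 2 codons.
Glu: 2 codons.
Asp: 2 codons.
His: 2 codons.
Ala: 4 codons.
Arg: 6 codons.
2 × 2 × 2 × 2 × 2 × 4 × 6 = 768.

768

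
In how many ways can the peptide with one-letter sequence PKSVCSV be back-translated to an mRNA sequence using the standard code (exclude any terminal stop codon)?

Pro: 4 codons.
Lys: 2 codons.
Ser: 6 codons.
Val: 4 codons.
Cys: 2 codons.
Ser: 6 codons.
Val: 4 codons.
4 × 2 × 6 × 4 × 2 × 6 × 4 = 9216.

9216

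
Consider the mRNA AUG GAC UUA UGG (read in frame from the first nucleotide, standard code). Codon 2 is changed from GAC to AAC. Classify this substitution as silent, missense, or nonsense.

missense

Position 4 falls in codon 2: GAC → Asp.
After the substitution the codon is AAC → Asn.
Asp ≠ Asn, so this is a missense mutation.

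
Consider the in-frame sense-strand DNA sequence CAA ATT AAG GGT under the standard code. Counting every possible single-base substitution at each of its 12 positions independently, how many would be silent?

7

Codon 1 (CAA, Gln): 1 synonymous substitution.
Codon 2 (ATT, Ile): 2 synonymous substitutions.
Codon 3 (AAG, Lys): 1 synonymous substitution.
Codon 4 (GGT, Gly): 3 synonymous substitutions.
Total: 1 + 2 + 1 + 3 = 7.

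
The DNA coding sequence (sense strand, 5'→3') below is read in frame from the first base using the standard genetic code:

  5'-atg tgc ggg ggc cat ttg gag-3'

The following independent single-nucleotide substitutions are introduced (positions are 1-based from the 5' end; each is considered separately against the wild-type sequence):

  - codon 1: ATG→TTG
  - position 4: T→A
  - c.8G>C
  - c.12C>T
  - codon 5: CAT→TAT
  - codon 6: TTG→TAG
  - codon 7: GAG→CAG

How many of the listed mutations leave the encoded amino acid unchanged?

1

Codon 1: ATG (Met) → TTG (Leu) — missense.
Codon 2: TGC (Cys) → AGC (Ser) — missense.
Codon 3: GGG (Gly) → GCG (Ala) — missense.
Codon 4: GGC (Gly) → GGT (Gly) — synonymous.
Codon 5: CAT (His) → TAT (Tyr) — missense.
Codon 6: TTG (Leu) → TAG (Stop) — nonsense.
Codon 7: GAG (Glu) → CAG (Gln) — missense.
Synonymous: 1 of 7.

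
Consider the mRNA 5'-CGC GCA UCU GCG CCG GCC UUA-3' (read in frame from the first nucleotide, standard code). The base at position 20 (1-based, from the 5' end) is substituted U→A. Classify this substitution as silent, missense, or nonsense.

nonsense

Position 20 falls in codon 7: UUA → Leu.
After the substitution the codon is UAA → Stop.
The new codon is a stop codon, so this is a nonsense mutation.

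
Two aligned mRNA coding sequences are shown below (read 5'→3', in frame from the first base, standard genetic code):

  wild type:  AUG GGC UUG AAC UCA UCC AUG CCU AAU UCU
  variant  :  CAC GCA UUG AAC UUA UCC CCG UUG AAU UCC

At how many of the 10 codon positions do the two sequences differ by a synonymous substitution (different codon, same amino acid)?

1

Codon 1: AUG Met / CAC His — nonsynonymous.
Codon 2: GGC Gly / GCA Ala — nonsynonymous.
Codon 3: UUG Leu / UUG Leu — identical.
Codon 4: AAC Asn / AAC Asn — identical.
Codon 5: UCA Ser / UUA Leu — nonsynonymous.
Codon 6: UCC Ser / UCC Ser — identical.
Codon 7: AUG Met / CCG Pro — nonsynonymous.
Codon 8: CCU Pro / UUG Leu — nonsynonymous.
Codon 9: AAU Asn / AAU Asn — identical.
Codon 10: UCU Ser / UCC Ser — synonymous.
Synonymous differences: 1.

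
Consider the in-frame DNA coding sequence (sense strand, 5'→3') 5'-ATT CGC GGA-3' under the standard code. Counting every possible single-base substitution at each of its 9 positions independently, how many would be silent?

Codon 1 (ATT, Ile): 2 synonymous substitutions.
Codon 2 (CGC, Arg): 3 synonymous substitutions.
Codon 3 (GGA, Gly): 3 synonymous substitutions.
Total: 2 + 3 + 3 = 8.

8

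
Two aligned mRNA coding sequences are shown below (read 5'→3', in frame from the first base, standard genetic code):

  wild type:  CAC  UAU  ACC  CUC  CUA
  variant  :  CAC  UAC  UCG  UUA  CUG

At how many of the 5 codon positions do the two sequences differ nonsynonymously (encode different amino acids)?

1

Codon 1: CAC His / CAC His — identical.
Codon 2: UAU Tyr / UAC Tyr — synonymous.
Codon 3: ACC Thr / UCG Ser — nonsynonymous.
Codon 4: CUC Leu / UUA Leu — synonymous.
Codon 5: CUA Leu / CUG Leu — synonymous.
Nonsynonymous differences: 1.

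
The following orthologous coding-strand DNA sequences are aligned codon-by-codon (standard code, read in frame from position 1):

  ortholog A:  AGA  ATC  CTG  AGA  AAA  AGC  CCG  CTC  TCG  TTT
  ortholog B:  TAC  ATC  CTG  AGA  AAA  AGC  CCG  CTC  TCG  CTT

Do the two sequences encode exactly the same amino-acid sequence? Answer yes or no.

no

Codon 1: AGA Arg / TAC Tyr — nonsynonymous.
Codon 2: ATC Ile / ATC Ile — identical.
Codon 3: CTG Leu / CTG Leu — identical.
Codon 4: AGA Arg / AGA Arg — identical.
Codon 5: AAA Lys / AAA Lys — identical.
Codon 6: AGC Ser / AGC Ser — identical.
Codon 7: CCG Pro / CCG Pro — identical.
Codon 8: CTC Leu / CTC Leu — identical.
Codon 9: TCG Ser / TCG Ser — identical.
Codon 10: TTT Phe / CTT Leu — nonsynonymous.
Nonsynonymous differences: 2 → different protein.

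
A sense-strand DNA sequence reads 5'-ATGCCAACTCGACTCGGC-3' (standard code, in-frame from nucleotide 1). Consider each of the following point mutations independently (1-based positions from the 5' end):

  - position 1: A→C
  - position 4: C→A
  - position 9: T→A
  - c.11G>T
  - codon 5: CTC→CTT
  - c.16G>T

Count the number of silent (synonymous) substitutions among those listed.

2

Codon 1: ATG (Met) → CTG (Leu) — missense.
Codon 2: CCA (Pro) → ACA (Thr) — missense.
Codon 3: ACT (Thr) → ACA (Thr) — synonymous.
Codon 4: CGA (Arg) → CTA (Leu) — missense.
Codon 5: CTC (Leu) → CTT (Leu) — synonymous.
Codon 6: GGC (Gly) → TGC (Cys) — missense.
Synonymous: 2 of 6.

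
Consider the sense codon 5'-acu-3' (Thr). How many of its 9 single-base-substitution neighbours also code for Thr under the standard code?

Position 1: none → 0 synonymous.
Position 2: none → 0 synonymous.
Position 3: ACC, ACA, ACG → 3 synonymous.
Total: 0 + 0 + 3 = 3.

3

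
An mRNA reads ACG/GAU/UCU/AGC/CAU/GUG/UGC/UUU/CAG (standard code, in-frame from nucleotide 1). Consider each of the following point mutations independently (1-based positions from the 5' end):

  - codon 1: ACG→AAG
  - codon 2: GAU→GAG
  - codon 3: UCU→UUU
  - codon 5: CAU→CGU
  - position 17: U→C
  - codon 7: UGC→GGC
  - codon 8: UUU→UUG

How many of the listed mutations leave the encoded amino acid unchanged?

0

Codon 1: ACG (Thr) → AAG (Lys) — missense.
Codon 2: GAU (Asp) → GAG (Glu) — missense.
Codon 3: UCU (Ser) → UUU (Phe) — missense.
Codon 5: CAU (His) → CGU (Arg) — missense.
Codon 6: GUG (Val) → GCG (Ala) — missense.
Codon 7: UGC (Cys) → GGC (Gly) — missense.
Codon 8: UUU (Phe) → UUG (Leu) — missense.
Synonymous: 0 of 7.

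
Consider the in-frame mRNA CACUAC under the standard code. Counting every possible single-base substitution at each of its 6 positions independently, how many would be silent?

Codon 1 (CAC, His): 1 synonymous substitution.
Codon 2 (UAC, Tyr): 1 synonymous substitution.
Total: 1 + 1 = 2.

2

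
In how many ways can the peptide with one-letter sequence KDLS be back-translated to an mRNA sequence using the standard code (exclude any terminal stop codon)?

144

Lys: 2 codons.
Asp: 2 codons.
Leu: 6 codons.
Ser: 6 codons.
2 × 2 × 6 × 6 = 144.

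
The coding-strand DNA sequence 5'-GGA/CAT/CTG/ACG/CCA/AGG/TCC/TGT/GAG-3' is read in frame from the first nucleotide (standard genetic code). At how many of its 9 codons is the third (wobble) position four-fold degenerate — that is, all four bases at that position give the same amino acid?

5

Codon 1 GGA (Gly): third position 4-fold.
Codon 2 CAT (His): third position 2-fold.
Codon 3 CTG (Leu): third position 4-fold.
Codon 4 ACG (Thr): third position 4-fold.
Codon 5 CCA (Pro): third position 4-fold.
Codon 6 AGG (Arg): third position 2-fold.
Codon 7 TCC (Ser): third position 4-fold.
Codon 8 TGT (Cys): third position 2-fold.
Codon 9 GAG (Glu): third position 2-fold.
Four-fold degenerate third positions: 5.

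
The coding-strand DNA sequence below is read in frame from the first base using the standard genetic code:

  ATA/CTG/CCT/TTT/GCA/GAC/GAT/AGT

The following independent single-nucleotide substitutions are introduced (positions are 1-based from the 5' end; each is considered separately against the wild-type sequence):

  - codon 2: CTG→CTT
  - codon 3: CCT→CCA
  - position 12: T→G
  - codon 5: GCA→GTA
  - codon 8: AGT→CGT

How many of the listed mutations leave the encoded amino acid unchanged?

2

Codon 2: CTG (Leu) → CTT (Leu) — synonymous.
Codon 3: CCT (Pro) → CCA (Pro) — synonymous.
Codon 4: TTT (Phe) → TTG (Leu) — missense.
Codon 5: GCA (Ala) → GTA (Val) — missense.
Codon 8: AGT (Ser) → CGT (Arg) — missense.
Synonymous: 2 of 5.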